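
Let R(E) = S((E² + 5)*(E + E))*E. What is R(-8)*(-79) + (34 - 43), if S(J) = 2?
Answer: 1255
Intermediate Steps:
R(E) = 2*E
R(-8)*(-79) + (34 - 43) = (2*(-8))*(-79) + (34 - 43) = -16*(-79) - 9 = 1264 - 9 = 1255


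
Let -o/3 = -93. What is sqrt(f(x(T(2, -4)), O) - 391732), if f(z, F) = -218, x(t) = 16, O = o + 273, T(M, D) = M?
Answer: 15*I*sqrt(1742) ≈ 626.06*I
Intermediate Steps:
o = 279 (o = -3*(-93) = 279)
O = 552 (O = 279 + 273 = 552)
sqrt(f(x(T(2, -4)), O) - 391732) = sqrt(-218 - 391732) = sqrt(-391950) = 15*I*sqrt(1742)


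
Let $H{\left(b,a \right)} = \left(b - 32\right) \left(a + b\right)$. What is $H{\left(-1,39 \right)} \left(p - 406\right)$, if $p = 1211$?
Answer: $-1009470$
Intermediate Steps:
$H{\left(b,a \right)} = \left(-32 + b\right) \left(a + b\right)$
$H{\left(-1,39 \right)} \left(p - 406\right) = \left(\left(-1\right)^{2} - 1248 - -32 + 39 \left(-1\right)\right) \left(1211 - 406\right) = \left(1 - 1248 + 32 - 39\right) 805 = \left(-1254\right) 805 = -1009470$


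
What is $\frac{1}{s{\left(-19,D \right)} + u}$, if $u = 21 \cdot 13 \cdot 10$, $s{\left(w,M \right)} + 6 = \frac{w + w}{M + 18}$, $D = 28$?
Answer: $\frac{23}{62633} \approx 0.00036722$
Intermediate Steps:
$s{\left(w,M \right)} = -6 + \frac{2 w}{18 + M}$ ($s{\left(w,M \right)} = -6 + \frac{w + w}{M + 18} = -6 + \frac{2 w}{18 + M}$)
$u = 2730$ ($u = 273 \cdot 10 = 2730$)
$\frac{1}{s{\left(-19,D \right)} + u} = \frac{1}{\frac{2 \left(-54 - 19 - 84\right)}{18 + 28} + 2730} = \frac{1}{\frac{2 \left(-54 - 19 - 84\right)}{46} + 2730} = \frac{1}{2 \cdot \frac{1}{46} \left(-157\right) + 2730} = \frac{1}{- \frac{157}{23} + 2730} = \frac{1}{\frac{62633}{23}} = \frac{23}{62633}$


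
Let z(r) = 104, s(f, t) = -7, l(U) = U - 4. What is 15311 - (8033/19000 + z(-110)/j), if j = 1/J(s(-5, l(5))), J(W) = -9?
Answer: 308684967/19000 ≈ 16247.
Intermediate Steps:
l(U) = -4 + U
j = -⅑ (j = 1/(-9) = -⅑ ≈ -0.11111)
15311 - (8033/19000 + z(-110)/j) = 15311 - (8033/19000 + 104/(-⅑)) = 15311 - (8033*(1/19000) + 104*(-9)) = 15311 - (8033/19000 - 936) = 15311 - 1*(-17775967/19000) = 15311 + 17775967/19000 = 308684967/19000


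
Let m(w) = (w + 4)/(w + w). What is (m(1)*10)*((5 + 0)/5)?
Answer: 25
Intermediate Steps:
m(w) = (4 + w)/(2*w) (m(w) = (4 + w)/((2*w)) = (4 + w)*(1/(2*w)) = (4 + w)/(2*w))
(m(1)*10)*((5 + 0)/5) = (((½)*(4 + 1)/1)*10)*((5 + 0)/5) = (((½)*1*5)*10)*(5*(⅕)) = ((5/2)*10)*1 = 25*1 = 25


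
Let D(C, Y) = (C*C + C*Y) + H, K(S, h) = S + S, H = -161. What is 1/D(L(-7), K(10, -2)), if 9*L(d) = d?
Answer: -81/14252 ≈ -0.0056834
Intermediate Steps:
L(d) = d/9
K(S, h) = 2*S
D(C, Y) = -161 + C**2 + C*Y (D(C, Y) = (C*C + C*Y) - 161 = (C**2 + C*Y) - 161 = -161 + C**2 + C*Y)
1/D(L(-7), K(10, -2)) = 1/(-161 + ((1/9)*(-7))**2 + ((1/9)*(-7))*(2*10)) = 1/(-161 + (-7/9)**2 - 7/9*20) = 1/(-161 + 49/81 - 140/9) = 1/(-14252/81) = -81/14252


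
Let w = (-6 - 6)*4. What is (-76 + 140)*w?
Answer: -3072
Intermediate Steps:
w = -48 (w = -12*4 = -48)
(-76 + 140)*w = (-76 + 140)*(-48) = 64*(-48) = -3072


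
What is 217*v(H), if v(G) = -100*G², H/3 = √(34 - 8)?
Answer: -5077800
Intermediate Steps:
H = 3*√26 (H = 3*√(34 - 8) = 3*√26 ≈ 15.297)
217*v(H) = 217*(-100*(3*√26)²) = 217*(-100*234) = 217*(-23400) = -5077800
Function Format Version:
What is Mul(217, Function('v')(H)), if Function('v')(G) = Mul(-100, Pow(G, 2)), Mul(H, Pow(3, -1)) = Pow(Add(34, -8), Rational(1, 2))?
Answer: -5077800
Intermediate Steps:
H = Mul(3, Pow(26, Rational(1, 2))) (H = Mul(3, Pow(Add(34, -8), Rational(1, 2))) = Mul(3, Pow(26, Rational(1, 2))) ≈ 15.297)
Mul(217, Function('v')(H)) = Mul(217, Mul(-100, Pow(Mul(3, Pow(26, Rational(1, 2))), 2))) = Mul(217, Mul(-100, 234)) = Mul(217, -23400) = -5077800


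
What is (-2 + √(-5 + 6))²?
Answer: 1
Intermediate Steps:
(-2 + √(-5 + 6))² = (-2 + √1)² = (-2 + 1)² = (-1)² = 1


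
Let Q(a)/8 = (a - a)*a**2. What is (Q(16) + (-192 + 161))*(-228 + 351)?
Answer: -3813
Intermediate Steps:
Q(a) = 0 (Q(a) = 8*((a - a)*a**2) = 8*(0*a**2) = 8*0 = 0)
(Q(16) + (-192 + 161))*(-228 + 351) = (0 + (-192 + 161))*(-228 + 351) = (0 - 31)*123 = -31*123 = -3813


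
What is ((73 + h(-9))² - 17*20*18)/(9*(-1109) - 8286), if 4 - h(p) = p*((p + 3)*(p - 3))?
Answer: -519505/18267 ≈ -28.440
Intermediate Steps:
h(p) = 4 - p*(-3 + p)*(3 + p) (h(p) = 4 - p*(p + 3)*(p - 3) = 4 - p*(3 + p)*(-3 + p) = 4 - p*(-3 + p)*(3 + p))
((73 + h(-9))² - 17*20*18)/(9*(-1109) - 8286) = ((73 + (4 - 1*(-9)³ + 9*(-9)))² - 17*20*18)/(9*(-1109) - 8286) = ((73 + (4 - 1*(-729) - 81))² - 340*18)/(-9981 - 8286) = ((73 + (4 + 729 - 81))² - 6120)/(-18267) = ((73 + 652)² - 6120)*(-1/18267) = (725² - 6120)*(-1/18267) = (525625 - 6120)*(-1/18267) = 519505*(-1/18267) = -519505/18267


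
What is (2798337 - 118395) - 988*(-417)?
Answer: 3091938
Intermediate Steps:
(2798337 - 118395) - 988*(-417) = 2679942 + 411996 = 3091938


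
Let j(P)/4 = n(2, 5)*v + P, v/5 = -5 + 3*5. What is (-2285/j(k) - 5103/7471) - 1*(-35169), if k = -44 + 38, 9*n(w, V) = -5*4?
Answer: 35737935621/1016056 ≈ 35173.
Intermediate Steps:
n(w, V) = -20/9 (n(w, V) = (-5*4)/9 = (⅑)*(-20) = -20/9)
v = 50 (v = 5*(-5 + 3*5) = 5*(-5 + 15) = 5*10 = 50)
k = -6
j(P) = -4000/9 + 4*P (j(P) = 4*(-20/9*50 + P) = 4*(-1000/9 + P) = -4000/9 + 4*P)
(-2285/j(k) - 5103/7471) - 1*(-35169) = (-2285/(-4000/9 + 4*(-6)) - 5103/7471) - 1*(-35169) = (-2285/(-4000/9 - 24) - 5103*1/7471) + 35169 = (-2285/(-4216/9) - 5103/7471) + 35169 = (-2285*(-9/4216) - 5103/7471) + 35169 = (20565/4216 - 5103/7471) + 35169 = 4262157/1016056 + 35169 = 35737935621/1016056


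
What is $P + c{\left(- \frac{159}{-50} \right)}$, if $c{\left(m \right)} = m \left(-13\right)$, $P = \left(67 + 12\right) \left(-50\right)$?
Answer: $- \frac{199567}{50} \approx -3991.3$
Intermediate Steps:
$P = -3950$ ($P = 79 \left(-50\right) = -3950$)
$c{\left(m \right)} = - 13 m$
$P + c{\left(- \frac{159}{-50} \right)} = -3950 - 13 \left(- \frac{159}{-50}\right) = -3950 - 13 \left(\left(-159\right) \left(- \frac{1}{50}\right)\right) = -3950 - \frac{2067}{50} = - \frac{199567}{50}$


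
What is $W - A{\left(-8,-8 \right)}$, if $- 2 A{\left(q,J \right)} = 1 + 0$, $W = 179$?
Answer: $\frac{359}{2} \approx 179.5$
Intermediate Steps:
$A{\left(q,J \right)} = - \frac{1}{2}$ ($A{\left(q,J \right)} = - \frac{1 + 0}{2} = \left(- \frac{1}{2}\right) 1 = - \frac{1}{2}$)
$W - A{\left(-8,-8 \right)} = 179 - - \frac{1}{2} = 179 + \frac{1}{2} = \frac{359}{2}$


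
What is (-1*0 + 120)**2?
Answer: 14400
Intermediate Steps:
(-1*0 + 120)**2 = (0 + 120)**2 = 120**2 = 14400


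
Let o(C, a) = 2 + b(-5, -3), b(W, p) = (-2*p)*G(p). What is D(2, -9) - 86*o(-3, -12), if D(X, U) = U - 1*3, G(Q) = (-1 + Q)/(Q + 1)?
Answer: -1216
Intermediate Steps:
G(Q) = (-1 + Q)/(1 + Q)
b(W, p) = -2*p*(-1 + p)/(1 + p) (b(W, p) = (-2*p)*((-1 + p)/(1 + p)) = -2*p*(-1 + p)/(1 + p))
D(X, U) = -3 + U (D(X, U) = U - 3 = -3 + U)
o(C, a) = 14 (o(C, a) = 2 + 2*(-3)*(1 - 1*(-3))/(1 - 3) = 2 + 2*(-3)*(1 + 3)/(-2) = 2 + 2*(-3)*(-1/2)*4 = 2 + 12 = 14)
D(2, -9) - 86*o(-3, -12) = (-3 - 9) - 86*14 = -12 - 1204 = -1216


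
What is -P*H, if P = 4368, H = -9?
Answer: 39312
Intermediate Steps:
-P*H = -4368*(-9) = -1*(-39312) = 39312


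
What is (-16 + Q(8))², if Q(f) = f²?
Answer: 2304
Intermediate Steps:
(-16 + Q(8))² = (-16 + 8²)² = (-16 + 64)² = 48² = 2304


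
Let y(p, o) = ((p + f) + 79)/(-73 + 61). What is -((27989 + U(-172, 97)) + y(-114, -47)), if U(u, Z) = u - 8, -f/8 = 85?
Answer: -334423/12 ≈ -27869.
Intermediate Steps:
f = -680 (f = -8*85 = -680)
U(u, Z) = -8 + u
y(p, o) = 601/12 - p/12 (y(p, o) = ((p - 680) + 79)/(-73 + 61) = ((-680 + p) + 79)/(-12) = (-601 + p)*(-1/12) = 601/12 - p/12)
-((27989 + U(-172, 97)) + y(-114, -47)) = -((27989 + (-8 - 172)) + (601/12 - 1/12*(-114))) = -((27989 - 180) + (601/12 + 19/2)) = -(27809 + 715/12) = -1*334423/12 = -334423/12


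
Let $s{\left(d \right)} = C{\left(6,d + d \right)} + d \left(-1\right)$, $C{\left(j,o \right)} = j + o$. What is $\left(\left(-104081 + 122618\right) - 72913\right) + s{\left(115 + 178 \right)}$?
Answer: $-54077$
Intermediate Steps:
$s{\left(d \right)} = 6 + d$ ($s{\left(d \right)} = \left(6 + \left(d + d\right)\right) + d \left(-1\right) = \left(6 + 2 d\right) - d = 6 + d$)
$\left(\left(-104081 + 122618\right) - 72913\right) + s{\left(115 + 178 \right)} = \left(\left(-104081 + 122618\right) - 72913\right) + \left(6 + \left(115 + 178\right)\right) = \left(18537 - 72913\right) + \left(6 + 293\right) = -54376 + 299 = -54077$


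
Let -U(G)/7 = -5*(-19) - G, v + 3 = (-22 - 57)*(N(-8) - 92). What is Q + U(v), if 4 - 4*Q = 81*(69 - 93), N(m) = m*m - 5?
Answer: 18050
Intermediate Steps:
N(m) = -5 + m**2 (N(m) = m**2 - 5 = -5 + m**2)
v = 2604 (v = -3 + (-22 - 57)*((-5 + (-8)**2) - 92) = -3 - 79*((-5 + 64) - 92) = -3 - 79*(59 - 92) = -3 - 79*(-33) = -3 + 2607 = 2604)
U(G) = -665 + 7*G (U(G) = -7*(-5*(-19) - G) = -7*(95 - G) = -665 + 7*G)
Q = 487 (Q = 1 - 81*(69 - 93)/4 = 1 - 81*(-24)/4 = 1 - 1/4*(-1944) = 1 + 486 = 487)
Q + U(v) = 487 + (-665 + 7*2604) = 487 + (-665 + 18228) = 487 + 17563 = 18050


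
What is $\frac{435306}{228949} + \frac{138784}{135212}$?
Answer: $\frac{3236894746}{1105594721} \approx 2.9277$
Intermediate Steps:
$\frac{435306}{228949} + \frac{138784}{135212} = 435306 \cdot \frac{1}{228949} + 138784 \cdot \frac{1}{135212} = \frac{435306}{228949} + \frac{34696}{33803} = \frac{3236894746}{1105594721}$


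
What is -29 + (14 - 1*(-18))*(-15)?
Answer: -509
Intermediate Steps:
-29 + (14 - 1*(-18))*(-15) = -29 + (14 + 18)*(-15) = -29 + 32*(-15) = -29 - 480 = -509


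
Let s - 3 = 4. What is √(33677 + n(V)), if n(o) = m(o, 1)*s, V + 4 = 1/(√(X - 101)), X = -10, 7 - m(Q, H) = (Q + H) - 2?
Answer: √(415969281 + 777*I*√111)/111 ≈ 183.74 + 0.001808*I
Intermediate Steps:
m(Q, H) = 9 - H - Q (m(Q, H) = 7 - ((Q + H) - 2) = 7 - ((H + Q) - 2) = 7 - (-2 + H + Q) = 7 + (2 - H - Q) = 9 - H - Q)
s = 7 (s = 3 + 4 = 7)
V = -4 - I*√111/111 (V = -4 + 1/(√(-10 - 101)) = -4 + 1/(√(-111)) = -4 + 1/(I*√111) = -4 - I*√111/111 ≈ -4.0 - 0.094916*I)
n(o) = 56 - 7*o (n(o) = (9 - 1*1 - o)*7 = (9 - 1 - o)*7 = (8 - o)*7 = 56 - 7*o)
√(33677 + n(V)) = √(33677 + (56 - 7*(-4 - I*√111/111))) = √(33677 + (56 + (28 + 7*I*√111/111))) = √(33677 + (84 + 7*I*√111/111)) = √(33761 + 7*I*√111/111)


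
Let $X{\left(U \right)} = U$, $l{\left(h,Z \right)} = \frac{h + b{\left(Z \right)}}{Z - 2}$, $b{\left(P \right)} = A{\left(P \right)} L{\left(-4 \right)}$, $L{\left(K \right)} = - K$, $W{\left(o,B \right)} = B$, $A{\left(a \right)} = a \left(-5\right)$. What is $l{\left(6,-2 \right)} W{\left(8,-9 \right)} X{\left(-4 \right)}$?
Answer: $-414$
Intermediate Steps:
$A{\left(a \right)} = - 5 a$
$b{\left(P \right)} = - 20 P$ ($b{\left(P \right)} = - 5 P \left(\left(-1\right) \left(-4\right)\right) = - 5 P 4 = - 20 P$)
$l{\left(h,Z \right)} = \frac{h - 20 Z}{-2 + Z}$ ($l{\left(h,Z \right)} = \frac{h - 20 Z}{Z - 2} = \frac{h - 20 Z}{-2 + Z}$)
$l{\left(6,-2 \right)} W{\left(8,-9 \right)} X{\left(-4 \right)} = \frac{6 - -40}{-2 - 2} \left(-9\right) \left(-4\right) = \frac{6 + 40}{-4} \left(-9\right) \left(-4\right) = \left(- \frac{1}{4}\right) 46 \left(-9\right) \left(-4\right) = \left(- \frac{23}{2}\right) \left(-9\right) \left(-4\right) = \frac{207}{2} \left(-4\right) = -414$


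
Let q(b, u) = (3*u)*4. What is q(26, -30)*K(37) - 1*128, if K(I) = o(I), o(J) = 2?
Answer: -848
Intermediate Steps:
K(I) = 2
q(b, u) = 12*u
q(26, -30)*K(37) - 1*128 = (12*(-30))*2 - 1*128 = -360*2 - 128 = -720 - 128 = -848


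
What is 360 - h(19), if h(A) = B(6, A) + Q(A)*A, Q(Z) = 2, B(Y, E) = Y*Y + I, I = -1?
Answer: 287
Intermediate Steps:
B(Y, E) = -1 + Y² (B(Y, E) = Y*Y - 1 = Y² - 1 = -1 + Y²)
h(A) = 35 + 2*A (h(A) = (-1 + 6²) + 2*A = (-1 + 36) + 2*A = 35 + 2*A)
360 - h(19) = 360 - (35 + 2*19) = 360 - (35 + 38) = 360 - 1*73 = 360 - 73 = 287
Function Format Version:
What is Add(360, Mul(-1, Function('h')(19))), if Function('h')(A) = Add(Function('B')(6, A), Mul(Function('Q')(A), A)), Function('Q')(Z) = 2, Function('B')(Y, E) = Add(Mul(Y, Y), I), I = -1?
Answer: 287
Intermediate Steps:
Function('B')(Y, E) = Add(-1, Pow(Y, 2)) (Function('B')(Y, E) = Add(Mul(Y, Y), -1) = Add(Pow(Y, 2), -1) = Add(-1, Pow(Y, 2)))
Function('h')(A) = Add(35, Mul(2, A)) (Function('h')(A) = Add(Add(-1, Pow(6, 2)), Mul(2, A)) = Add(Add(-1, 36), Mul(2, A)) = Add(35, Mul(2, A)))
Add(360, Mul(-1, Function('h')(19))) = Add(360, Mul(-1, Add(35, Mul(2, 19)))) = Add(360, Mul(-1, Add(35, 38))) = Add(360, Mul(-1, 73)) = Add(360, -73) = 287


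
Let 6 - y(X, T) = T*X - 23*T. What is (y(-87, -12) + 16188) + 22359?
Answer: 37233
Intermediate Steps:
y(X, T) = 6 + 23*T - T*X (y(X, T) = 6 - (T*X - 23*T) = 6 - (-23*T + T*X) = 6 + (23*T - T*X) = 6 + 23*T - T*X)
(y(-87, -12) + 16188) + 22359 = ((6 + 23*(-12) - 1*(-12)*(-87)) + 16188) + 22359 = ((6 - 276 - 1044) + 16188) + 22359 = (-1314 + 16188) + 22359 = 14874 + 22359 = 37233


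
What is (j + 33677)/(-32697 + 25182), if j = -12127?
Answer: -4310/1503 ≈ -2.8676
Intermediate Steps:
(j + 33677)/(-32697 + 25182) = (-12127 + 33677)/(-32697 + 25182) = 21550/(-7515) = 21550*(-1/7515) = -4310/1503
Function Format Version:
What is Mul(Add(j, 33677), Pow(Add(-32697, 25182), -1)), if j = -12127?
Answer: Rational(-4310, 1503) ≈ -2.8676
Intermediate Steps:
Mul(Add(j, 33677), Pow(Add(-32697, 25182), -1)) = Mul(Add(-12127, 33677), Pow(Add(-32697, 25182), -1)) = Mul(21550, Pow(-7515, -1)) = Mul(21550, Rational(-1, 7515)) = Rational(-4310, 1503)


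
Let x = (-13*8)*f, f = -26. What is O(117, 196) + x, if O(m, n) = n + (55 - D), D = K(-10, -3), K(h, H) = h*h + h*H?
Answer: 2825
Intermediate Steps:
K(h, H) = h² + H*h
D = 130 (D = -10*(-3 - 10) = -10*(-13) = 130)
x = 2704 (x = -13*8*(-26) = -104*(-26) = 2704)
O(m, n) = -75 + n (O(m, n) = n + (55 - 1*130) = n + (55 - 130) = n - 75 = -75 + n)
O(117, 196) + x = (-75 + 196) + 2704 = 121 + 2704 = 2825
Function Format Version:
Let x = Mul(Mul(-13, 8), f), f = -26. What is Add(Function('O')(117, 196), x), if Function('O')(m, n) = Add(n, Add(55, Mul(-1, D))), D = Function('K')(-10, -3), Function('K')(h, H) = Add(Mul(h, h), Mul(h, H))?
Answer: 2825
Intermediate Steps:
Function('K')(h, H) = Add(Pow(h, 2), Mul(H, h))
D = 130 (D = Mul(-10, Add(-3, -10)) = Mul(-10, -13) = 130)
x = 2704 (x = Mul(Mul(-13, 8), -26) = Mul(-104, -26) = 2704)
Function('O')(m, n) = Add(-75, n) (Function('O')(m, n) = Add(n, Add(55, Mul(-1, 130))) = Add(n, Add(55, -130)) = Add(n, -75) = Add(-75, n))
Add(Function('O')(117, 196), x) = Add(Add(-75, 196), 2704) = Add(121, 2704) = 2825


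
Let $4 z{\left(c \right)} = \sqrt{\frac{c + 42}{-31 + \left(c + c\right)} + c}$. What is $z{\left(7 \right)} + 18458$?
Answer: $18458 + \frac{\sqrt{1190}}{68} \approx 18459.0$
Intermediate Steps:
$z{\left(c \right)} = \frac{\sqrt{c + \frac{42 + c}{-31 + 2 c}}}{4}$ ($z{\left(c \right)} = \frac{\sqrt{\frac{c + 42}{-31 + \left(c + c\right)} + c}}{4} = \frac{\sqrt{\frac{42 + c}{-31 + 2 c} + c}}{4} = \frac{\sqrt{c + \frac{42 + c}{-31 + 2 c}}}{4}$)
$z{\left(7 \right)} + 18458 = \frac{\sqrt{\frac{42 + 7 + 7 \left(-31 + 2 \cdot 7\right)}{-31 + 2 \cdot 7}}}{4} + 18458 = \frac{\sqrt{\frac{42 + 7 + 7 \left(-31 + 14\right)}{-31 + 14}}}{4} + 18458 = \frac{\sqrt{\frac{42 + 7 + 7 \left(-17\right)}{-17}}}{4} + 18458 = \frac{\sqrt{- \frac{42 + 7 - 119}{17}}}{4} + 18458 = \frac{\sqrt{\left(- \frac{1}{17}\right) \left(-70\right)}}{4} + 18458 = \frac{\sqrt{\frac{70}{17}}}{4} + 18458 = \frac{\frac{1}{17} \sqrt{1190}}{4} + 18458 = \frac{\sqrt{1190}}{68} + 18458 = 18458 + \frac{\sqrt{1190}}{68}$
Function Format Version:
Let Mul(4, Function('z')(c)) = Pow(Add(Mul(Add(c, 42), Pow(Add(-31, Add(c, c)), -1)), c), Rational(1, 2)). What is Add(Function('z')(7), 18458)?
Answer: Add(18458, Mul(Rational(1, 68), Pow(1190, Rational(1, 2)))) ≈ 18459.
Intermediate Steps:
Function('z')(c) = Mul(Rational(1, 4), Pow(Add(c, Mul(Pow(Add(-31, Mul(2, c)), -1), Add(42, c))), Rational(1, 2))) (Function('z')(c) = Mul(Rational(1, 4), Pow(Add(Mul(Add(c, 42), Pow(Add(-31, Add(c, c)), -1)), c), Rational(1, 2))) = Mul(Rational(1, 4), Pow(Add(Mul(Add(42, c), Pow(Add(-31, Mul(2, c)), -1)), c), Rational(1, 2))) = Mul(Rational(1, 4), Pow(Add(Mul(Pow(Add(-31, Mul(2, c)), -1), Add(42, c)), c), Rational(1, 2))) = Mul(Rational(1, 4), Pow(Add(c, Mul(Pow(Add(-31, Mul(2, c)), -1), Add(42, c))), Rational(1, 2))))
Add(Function('z')(7), 18458) = Add(Mul(Rational(1, 4), Pow(Mul(Pow(Add(-31, Mul(2, 7)), -1), Add(42, 7, Mul(7, Add(-31, Mul(2, 7))))), Rational(1, 2))), 18458) = Add(Mul(Rational(1, 4), Pow(Mul(Pow(Add(-31, 14), -1), Add(42, 7, Mul(7, Add(-31, 14)))), Rational(1, 2))), 18458) = Add(Mul(Rational(1, 4), Pow(Mul(Pow(-17, -1), Add(42, 7, Mul(7, -17))), Rational(1, 2))), 18458) = Add(Mul(Rational(1, 4), Pow(Mul(Rational(-1, 17), Add(42, 7, -119)), Rational(1, 2))), 18458) = Add(Mul(Rational(1, 4), Pow(Mul(Rational(-1, 17), -70), Rational(1, 2))), 18458) = Add(Mul(Rational(1, 4), Pow(Rational(70, 17), Rational(1, 2))), 18458) = Add(Mul(Rational(1, 4), Mul(Rational(1, 17), Pow(1190, Rational(1, 2)))), 18458) = Add(Mul(Rational(1, 68), Pow(1190, Rational(1, 2))), 18458) = Add(18458, Mul(Rational(1, 68), Pow(1190, Rational(1, 2))))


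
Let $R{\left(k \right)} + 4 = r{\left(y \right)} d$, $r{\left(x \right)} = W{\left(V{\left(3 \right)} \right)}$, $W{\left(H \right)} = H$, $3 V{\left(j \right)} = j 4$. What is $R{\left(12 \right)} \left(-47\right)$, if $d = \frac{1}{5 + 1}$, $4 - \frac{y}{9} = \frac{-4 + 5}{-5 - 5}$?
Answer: $\frac{470}{3} \approx 156.67$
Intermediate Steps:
$V{\left(j \right)} = \frac{4 j}{3}$ ($V{\left(j \right)} = \frac{j 4}{3} = \frac{4 j}{3}$)
$y = \frac{369}{10}$ ($y = 36 - 9 \frac{-4 + 5}{-5 - 5} = 36 - 9 \cdot 1 \frac{1}{-10} = 36 - 9 \cdot 1 \left(- \frac{1}{10}\right) = 36 - - \frac{9}{10} = 36 + \frac{9}{10} = \frac{369}{10} \approx 36.9$)
$d = \frac{1}{6} \approx 0.16667$
$r{\left(x \right)} = 4$ ($r{\left(x \right)} = \frac{4}{3} \cdot 3 = 4$)
$R{\left(k \right)} = - \frac{10}{3}$ ($R{\left(k \right)} = -4 + 4 \cdot \frac{1}{6} = -4 + \frac{2}{3} = - \frac{10}{3}$)
$R{\left(12 \right)} \left(-47\right) = \left(- \frac{10}{3}\right) \left(-47\right) = \frac{470}{3}$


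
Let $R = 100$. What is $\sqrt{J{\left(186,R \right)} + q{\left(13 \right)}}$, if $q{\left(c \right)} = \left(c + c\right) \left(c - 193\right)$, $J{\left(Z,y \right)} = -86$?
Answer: $i \sqrt{4766} \approx 69.036 i$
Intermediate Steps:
$q{\left(c \right)} = 2 c \left(-193 + c\right)$
$\sqrt{J{\left(186,R \right)} + q{\left(13 \right)}} = \sqrt{-86 + 2 \cdot 13 \left(-193 + 13\right)} = \sqrt{-86 + 2 \cdot 13 \left(-180\right)} = \sqrt{-86 - 4680} = \sqrt{-4766} = i \sqrt{4766}$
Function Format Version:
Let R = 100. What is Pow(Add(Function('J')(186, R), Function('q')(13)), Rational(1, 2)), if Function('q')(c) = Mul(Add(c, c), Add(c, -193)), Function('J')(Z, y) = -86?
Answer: Mul(I, Pow(4766, Rational(1, 2))) ≈ Mul(69.036, I)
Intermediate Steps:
Function('q')(c) = Mul(2, c, Add(-193, c)) (Function('q')(c) = Mul(Mul(2, c), Add(-193, c)) = Mul(2, c, Add(-193, c)))
Pow(Add(Function('J')(186, R), Function('q')(13)), Rational(1, 2)) = Pow(Add(-86, Mul(2, 13, Add(-193, 13))), Rational(1, 2)) = Pow(Add(-86, Mul(2, 13, -180)), Rational(1, 2)) = Pow(Add(-86, -4680), Rational(1, 2)) = Pow(-4766, Rational(1, 2)) = Mul(I, Pow(4766, Rational(1, 2)))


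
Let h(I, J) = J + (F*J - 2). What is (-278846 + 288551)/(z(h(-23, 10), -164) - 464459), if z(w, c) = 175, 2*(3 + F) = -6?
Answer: -9705/464284 ≈ -0.020903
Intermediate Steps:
F = -6 (F = -3 + (½)*(-6) = -3 - 3 = -6)
h(I, J) = -2 - 5*J (h(I, J) = J + (-6*J - 2) = J + (-2 - 6*J) = -2 - 5*J)
(-278846 + 288551)/(z(h(-23, 10), -164) - 464459) = (-278846 + 288551)/(175 - 464459) = 9705/(-464284) = 9705*(-1/464284) = -9705/464284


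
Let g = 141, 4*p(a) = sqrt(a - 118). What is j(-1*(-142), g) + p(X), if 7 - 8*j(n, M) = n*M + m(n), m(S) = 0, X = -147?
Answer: -20015/8 + I*sqrt(265)/4 ≈ -2501.9 + 4.0697*I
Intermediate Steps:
p(a) = sqrt(-118 + a)/4 (p(a) = sqrt(a - 118)/4 = sqrt(-118 + a)/4)
j(n, M) = 7/8 - M*n/8 (j(n, M) = 7/8 - (n*M + 0)/8 = 7/8 - (M*n + 0)/8 = 7/8 - M*n/8)
j(-1*(-142), g) + p(X) = (7/8 - 1/8*141*(-1*(-142))) + sqrt(-118 - 147)/4 = (7/8 - 1/8*141*142) + sqrt(-265)/4 = (7/8 - 10011/4) + (I*sqrt(265))/4 = -20015/8 + I*sqrt(265)/4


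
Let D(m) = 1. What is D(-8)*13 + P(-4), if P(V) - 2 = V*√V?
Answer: 15 - 8*I ≈ 15.0 - 8.0*I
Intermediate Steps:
P(V) = 2 + V^(3/2) (P(V) = 2 + V*√V = 2 + V^(3/2))
D(-8)*13 + P(-4) = 1*13 + (2 + (-4)^(3/2)) = 13 + (2 - 8*I) = 15 - 8*I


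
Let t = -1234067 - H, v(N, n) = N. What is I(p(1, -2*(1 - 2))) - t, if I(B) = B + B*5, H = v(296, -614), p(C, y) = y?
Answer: 1234375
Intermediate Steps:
H = 296
t = -1234363 (t = -1234067 - 1*296 = -1234067 - 296 = -1234363)
I(B) = 6*B (I(B) = B + 5*B = 6*B)
I(p(1, -2*(1 - 2))) - t = 6*(-2*(1 - 2)) - 1*(-1234363) = 6*(-2*(-1)) + 1234363 = 6*2 + 1234363 = 12 + 1234363 = 1234375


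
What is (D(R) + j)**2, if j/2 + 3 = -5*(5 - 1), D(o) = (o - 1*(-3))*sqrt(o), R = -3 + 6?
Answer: 2224 - 552*sqrt(3) ≈ 1267.9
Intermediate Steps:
R = 3
D(o) = sqrt(o)*(3 + o) (D(o) = (o + 3)*sqrt(o) = (3 + o)*sqrt(o) = sqrt(o)*(3 + o))
j = -46 (j = -6 + 2*(-5*(5 - 1)) = -6 + 2*(-5*4) = -6 + 2*(-20) = -6 - 40 = -46)
(D(R) + j)**2 = (sqrt(3)*(3 + 3) - 46)**2 = (sqrt(3)*6 - 46)**2 = (6*sqrt(3) - 46)**2 = (-46 + 6*sqrt(3))**2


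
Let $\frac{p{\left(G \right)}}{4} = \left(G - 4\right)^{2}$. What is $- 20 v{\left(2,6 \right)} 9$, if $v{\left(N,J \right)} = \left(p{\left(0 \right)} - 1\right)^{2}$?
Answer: $-714420$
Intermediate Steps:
$p{\left(G \right)} = 4 \left(-4 + G\right)^{2}$ ($p{\left(G \right)} = 4 \left(G - 4\right)^{2} = 4 \left(-4 + G\right)^{2}$)
$v{\left(N,J \right)} = 3969$ ($v{\left(N,J \right)} = \left(4 \left(-4 + 0\right)^{2} - 1\right)^{2} = \left(4 \left(-4\right)^{2} - 1\right)^{2} = \left(4 \cdot 16 - 1\right)^{2} = \left(64 - 1\right)^{2} = 63^{2} = 3969$)
$- 20 v{\left(2,6 \right)} 9 = \left(-20\right) 3969 \cdot 9 = \left(-79380\right) 9 = -714420$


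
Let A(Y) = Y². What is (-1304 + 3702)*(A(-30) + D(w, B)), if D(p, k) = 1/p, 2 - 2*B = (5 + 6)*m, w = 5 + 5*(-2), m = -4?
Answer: 10788602/5 ≈ 2.1577e+6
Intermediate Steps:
w = -5 (w = 5 - 10 = -5)
B = 23 (B = 1 - (5 + 6)*(-4)/2 = 1 - 11*(-4)/2 = 1 - ½*(-44) = 1 + 22 = 23)
(-1304 + 3702)*(A(-30) + D(w, B)) = (-1304 + 3702)*((-30)² + 1/(-5)) = 2398*(900 - ⅕) = 2398*(4499/5) = 10788602/5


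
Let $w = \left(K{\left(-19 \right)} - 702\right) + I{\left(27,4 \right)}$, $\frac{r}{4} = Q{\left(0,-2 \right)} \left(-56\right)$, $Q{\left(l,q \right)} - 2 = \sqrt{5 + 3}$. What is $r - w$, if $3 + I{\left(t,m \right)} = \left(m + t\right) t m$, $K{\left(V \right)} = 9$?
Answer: $-3100 - 448 \sqrt{2} \approx -3733.6$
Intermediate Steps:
$Q{\left(l,q \right)} = 2 + 2 \sqrt{2}$ ($Q{\left(l,q \right)} = 2 + \sqrt{5 + 3} = 2 + \sqrt{8} = 2 + 2 \sqrt{2}$)
$I{\left(t,m \right)} = -3 + m t \left(m + t\right)$ ($I{\left(t,m \right)} = -3 + \left(m + t\right) t m = -3 + \left(m + t\right) m t = -3 + m t \left(m + t\right)$)
$r = -448 - 448 \sqrt{2}$ ($r = 4 \left(2 + 2 \sqrt{2}\right) \left(-56\right) = 4 \left(-112 - 112 \sqrt{2}\right) = -448 - 448 \sqrt{2} \approx -1081.6$)
$w = 2652$ ($w = \left(9 - 702\right) + \left(-3 + 4 \cdot 27^{2} + 27 \cdot 4^{2}\right) = -693 + \left(-3 + 4 \cdot 729 + 27 \cdot 16\right) = -693 + \left(-3 + 2916 + 432\right) = -693 + 3345 = 2652$)
$r - w = \left(-448 - 448 \sqrt{2}\right) - 2652 = -3100 - 448 \sqrt{2}$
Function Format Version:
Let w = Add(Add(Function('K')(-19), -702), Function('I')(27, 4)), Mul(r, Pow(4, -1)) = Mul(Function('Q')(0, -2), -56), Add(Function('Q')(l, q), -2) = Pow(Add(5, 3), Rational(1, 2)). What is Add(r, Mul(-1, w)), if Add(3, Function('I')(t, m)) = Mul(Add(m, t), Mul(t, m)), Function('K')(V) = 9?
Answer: Add(-3100, Mul(-448, Pow(2, Rational(1, 2)))) ≈ -3733.6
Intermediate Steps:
Function('Q')(l, q) = Add(2, Mul(2, Pow(2, Rational(1, 2)))) (Function('Q')(l, q) = Add(2, Pow(Add(5, 3), Rational(1, 2))) = Add(2, Pow(8, Rational(1, 2))) = Add(2, Mul(2, Pow(2, Rational(1, 2)))))
Function('I')(t, m) = Add(-3, Mul(m, t, Add(m, t))) (Function('I')(t, m) = Add(-3, Mul(Add(m, t), Mul(t, m))) = Add(-3, Mul(Add(m, t), Mul(m, t))) = Add(-3, Mul(m, t, Add(m, t))))
r = Add(-448, Mul(-448, Pow(2, Rational(1, 2)))) (r = Mul(4, Mul(Add(2, Mul(2, Pow(2, Rational(1, 2)))), -56)) = Mul(4, Add(-112, Mul(-112, Pow(2, Rational(1, 2))))) = Add(-448, Mul(-448, Pow(2, Rational(1, 2)))) ≈ -1081.6)
w = 2652 (w = Add(Add(9, -702), Add(-3, Mul(4, Pow(27, 2)), Mul(27, Pow(4, 2)))) = Add(-693, Add(-3, Mul(4, 729), Mul(27, 16))) = Add(-693, Add(-3, 2916, 432)) = Add(-693, 3345) = 2652)
Add(r, Mul(-1, w)) = Add(Add(-448, Mul(-448, Pow(2, Rational(1, 2)))), Mul(-1, 2652)) = Add(Add(-448, Mul(-448, Pow(2, Rational(1, 2)))), -2652) = Add(-3100, Mul(-448, Pow(2, Rational(1, 2))))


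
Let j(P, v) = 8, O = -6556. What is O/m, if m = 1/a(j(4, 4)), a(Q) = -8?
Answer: 52448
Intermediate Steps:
m = -1/8 (m = 1/(-8) = -1/8 ≈ -0.12500)
O/m = -6556/(-1/8) = -6556*(-8) = 52448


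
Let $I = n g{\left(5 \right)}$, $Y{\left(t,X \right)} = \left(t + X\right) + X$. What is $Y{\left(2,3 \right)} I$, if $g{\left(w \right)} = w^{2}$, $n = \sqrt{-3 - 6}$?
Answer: $600 i \approx 600.0 i$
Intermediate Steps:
$n = 3 i$ ($n = \sqrt{-9} = 3 i \approx 3.0 i$)
$Y{\left(t,X \right)} = t + 2 X$ ($Y{\left(t,X \right)} = \left(X + t\right) + X = t + 2 X$)
$I = 75 i$ ($I = 3 i 5^{2} = 3 i 25 = 75 i \approx 75.0 i$)
$Y{\left(2,3 \right)} I = \left(2 + 2 \cdot 3\right) 75 i = \left(2 + 6\right) 75 i = 8 \cdot 75 i = 600 i$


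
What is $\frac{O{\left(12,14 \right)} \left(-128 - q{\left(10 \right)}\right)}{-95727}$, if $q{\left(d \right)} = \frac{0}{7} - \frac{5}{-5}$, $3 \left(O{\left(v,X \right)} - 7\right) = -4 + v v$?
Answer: $\frac{6923}{95727} \approx 0.07232$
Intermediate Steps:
$O{\left(v,X \right)} = \frac{17}{3} + \frac{v^{2}}{3}$ ($O{\left(v,X \right)} = 7 + \frac{-4 + v v}{3} = 7 + \frac{-4 + v^{2}}{3} = 7 + \left(- \frac{4}{3} + \frac{v^{2}}{3}\right) = \frac{17}{3} + \frac{v^{2}}{3}$)
$q{\left(d \right)} = 1$ ($q{\left(d \right)} = 0 \cdot \frac{1}{7} - -1 = 0 + 1 = 1$)
$\frac{O{\left(12,14 \right)} \left(-128 - q{\left(10 \right)}\right)}{-95727} = \frac{\left(\frac{17}{3} + \frac{12^{2}}{3}\right) \left(-128 - 1\right)}{-95727} = \left(\frac{17}{3} + \frac{1}{3} \cdot 144\right) \left(-128 - 1\right) \left(- \frac{1}{95727}\right) = \left(\frac{17}{3} + 48\right) \left(-129\right) \left(- \frac{1}{95727}\right) = \frac{161}{3} \left(-129\right) \left(- \frac{1}{95727}\right) = \left(-6923\right) \left(- \frac{1}{95727}\right) = \frac{6923}{95727}$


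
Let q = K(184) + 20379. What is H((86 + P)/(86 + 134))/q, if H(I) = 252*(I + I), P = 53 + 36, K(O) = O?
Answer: 4410/226193 ≈ 0.019497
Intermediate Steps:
P = 89
H(I) = 504*I (H(I) = 252*(2*I) = 504*I)
q = 20563 (q = 184 + 20379 = 20563)
H((86 + P)/(86 + 134))/q = (504*((86 + 89)/(86 + 134)))/20563 = (504*(175/220))*(1/20563) = (504*(175*(1/220)))*(1/20563) = (504*(35/44))*(1/20563) = (4410/11)*(1/20563) = 4410/226193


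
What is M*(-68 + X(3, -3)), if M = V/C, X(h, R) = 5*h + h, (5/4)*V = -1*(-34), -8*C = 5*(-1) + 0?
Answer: -2176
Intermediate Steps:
C = 5/8 (C = -(5*(-1) + 0)/8 = -(-5 + 0)/8 = -⅛*(-5) = 5/8 ≈ 0.62500)
V = 136/5 (V = 4*(-1*(-34))/5 = (⅘)*34 = 136/5 ≈ 27.200)
X(h, R) = 6*h
M = 1088/25 (M = 136/(5*(5/8)) = (136/5)*(8/5) = 1088/25 ≈ 43.520)
M*(-68 + X(3, -3)) = 1088*(-68 + 6*3)/25 = 1088*(-68 + 18)/25 = (1088/25)*(-50) = -2176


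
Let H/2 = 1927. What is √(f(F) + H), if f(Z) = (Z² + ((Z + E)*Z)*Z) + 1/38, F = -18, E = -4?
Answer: I*√4259762/38 ≈ 54.314*I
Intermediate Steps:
H = 3854 (H = 2*1927 = 3854)
f(Z) = 1/38 + Z² + Z²*(-4 + Z) (f(Z) = (Z² + ((Z - 4)*Z)*Z) + 1/38 = (Z² + ((-4 + Z)*Z)*Z) + 1/38 = (Z² + (Z*(-4 + Z))*Z) + 1/38 = (Z² + Z²*(-4 + Z)) + 1/38 = 1/38 + Z² + Z²*(-4 + Z))
√(f(F) + H) = √((1/38 + (-18)³ - 3*(-18)²) + 3854) = √((1/38 - 5832 - 3*324) + 3854) = √((1/38 - 5832 - 972) + 3854) = √(-258551/38 + 3854) = √(-112099/38) = I*√4259762/38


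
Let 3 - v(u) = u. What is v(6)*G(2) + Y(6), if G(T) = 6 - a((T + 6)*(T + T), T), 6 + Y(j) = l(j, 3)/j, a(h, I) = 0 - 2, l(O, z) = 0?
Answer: -30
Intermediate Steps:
v(u) = 3 - u
a(h, I) = -2
Y(j) = -6 (Y(j) = -6 + 0/j = -6 + 0 = -6)
G(T) = 8 (G(T) = 6 - 1*(-2) = 6 + 2 = 8)
v(6)*G(2) + Y(6) = (3 - 1*6)*8 - 6 = (3 - 6)*8 - 6 = -3*8 - 6 = -24 - 6 = -30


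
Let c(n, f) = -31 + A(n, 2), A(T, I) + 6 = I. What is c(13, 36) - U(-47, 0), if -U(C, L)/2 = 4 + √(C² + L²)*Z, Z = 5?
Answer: 443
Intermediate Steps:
A(T, I) = -6 + I
U(C, L) = -8 - 10*√(C² + L²) (U(C, L) = -2*(4 + √(C² + L²)*5) = -2*(4 + 5*√(C² + L²)) = -8 - 10*√(C² + L²))
c(n, f) = -35 (c(n, f) = -31 + (-6 + 2) = -31 - 4 = -35)
c(13, 36) - U(-47, 0) = -35 - (-8 - 10*√((-47)² + 0²)) = -35 - (-8 - 10*√(2209 + 0)) = -35 - (-8 - 10*√2209) = -35 - (-8 - 10*47) = -35 - (-8 - 470) = -35 - 1*(-478) = -35 + 478 = 443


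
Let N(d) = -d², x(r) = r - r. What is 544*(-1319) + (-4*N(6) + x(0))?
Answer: -717392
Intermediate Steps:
x(r) = 0
544*(-1319) + (-4*N(6) + x(0)) = 544*(-1319) + (-(-4)*6² + 0) = -717536 + (-(-4)*36 + 0) = -717536 + (-4*(-36) + 0) = -717536 + (144 + 0) = -717536 + 144 = -717392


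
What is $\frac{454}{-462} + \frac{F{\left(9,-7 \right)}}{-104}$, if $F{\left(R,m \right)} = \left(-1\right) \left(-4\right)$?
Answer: $- \frac{6133}{6006} \approx -1.0211$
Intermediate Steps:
$F{\left(R,m \right)} = 4$
$\frac{454}{-462} + \frac{F{\left(9,-7 \right)}}{-104} = \frac{454}{-462} + \frac{4}{-104} = 454 \left(- \frac{1}{462}\right) + 4 \left(- \frac{1}{104}\right) = - \frac{227}{231} - \frac{1}{26} = - \frac{6133}{6006}$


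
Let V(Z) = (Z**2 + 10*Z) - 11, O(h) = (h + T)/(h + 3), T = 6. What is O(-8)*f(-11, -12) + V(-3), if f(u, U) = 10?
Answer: -28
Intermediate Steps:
O(h) = (6 + h)/(3 + h) (O(h) = (h + 6)/(h + 3) = (6 + h)/(3 + h))
V(Z) = -11 + Z**2 + 10*Z
O(-8)*f(-11, -12) + V(-3) = ((6 - 8)/(3 - 8))*10 + (-11 + (-3)**2 + 10*(-3)) = (-2/(-5))*10 + (-11 + 9 - 30) = -1/5*(-2)*10 - 32 = (2/5)*10 - 32 = 4 - 32 = -28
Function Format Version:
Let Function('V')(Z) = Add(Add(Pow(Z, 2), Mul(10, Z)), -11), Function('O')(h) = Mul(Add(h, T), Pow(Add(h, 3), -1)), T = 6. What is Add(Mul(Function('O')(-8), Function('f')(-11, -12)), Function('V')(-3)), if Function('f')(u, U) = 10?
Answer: -28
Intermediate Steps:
Function('O')(h) = Mul(Pow(Add(3, h), -1), Add(6, h)) (Function('O')(h) = Mul(Add(h, 6), Pow(Add(h, 3), -1)) = Mul(Add(6, h), Pow(Add(3, h), -1)) = Mul(Pow(Add(3, h), -1), Add(6, h)))
Function('V')(Z) = Add(-11, Pow(Z, 2), Mul(10, Z))
Add(Mul(Function('O')(-8), Function('f')(-11, -12)), Function('V')(-3)) = Add(Mul(Mul(Pow(Add(3, -8), -1), Add(6, -8)), 10), Add(-11, Pow(-3, 2), Mul(10, -3))) = Add(Mul(Mul(Pow(-5, -1), -2), 10), Add(-11, 9, -30)) = Add(Mul(Mul(Rational(-1, 5), -2), 10), -32) = Add(Mul(Rational(2, 5), 10), -32) = Add(4, -32) = -28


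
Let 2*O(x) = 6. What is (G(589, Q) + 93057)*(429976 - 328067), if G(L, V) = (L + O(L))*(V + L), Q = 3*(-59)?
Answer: 34339358549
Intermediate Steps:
O(x) = 3 (O(x) = (½)*6 = 3)
Q = -177
G(L, V) = (3 + L)*(L + V) (G(L, V) = (L + 3)*(V + L) = (3 + L)*(L + V))
(G(589, Q) + 93057)*(429976 - 328067) = ((589² + 3*589 + 3*(-177) + 589*(-177)) + 93057)*(429976 - 328067) = ((346921 + 1767 - 531 - 104253) + 93057)*101909 = (243904 + 93057)*101909 = 336961*101909 = 34339358549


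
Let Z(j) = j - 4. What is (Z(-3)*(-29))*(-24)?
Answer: -4872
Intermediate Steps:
Z(j) = -4 + j
(Z(-3)*(-29))*(-24) = ((-4 - 3)*(-29))*(-24) = -7*(-29)*(-24) = 203*(-24) = -4872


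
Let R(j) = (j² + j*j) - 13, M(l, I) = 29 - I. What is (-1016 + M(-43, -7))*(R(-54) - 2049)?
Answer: -3694600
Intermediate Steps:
R(j) = -13 + 2*j² (R(j) = (j² + j²) - 13 = 2*j² - 13 = -13 + 2*j²)
(-1016 + M(-43, -7))*(R(-54) - 2049) = (-1016 + (29 - 1*(-7)))*((-13 + 2*(-54)²) - 2049) = (-1016 + (29 + 7))*((-13 + 2*2916) - 2049) = (-1016 + 36)*((-13 + 5832) - 2049) = -980*(5819 - 2049) = -980*3770 = -3694600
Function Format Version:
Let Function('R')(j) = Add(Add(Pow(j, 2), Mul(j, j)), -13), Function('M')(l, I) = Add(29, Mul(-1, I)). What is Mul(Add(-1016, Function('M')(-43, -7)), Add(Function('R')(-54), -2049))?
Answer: -3694600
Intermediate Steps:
Function('R')(j) = Add(-13, Mul(2, Pow(j, 2))) (Function('R')(j) = Add(Add(Pow(j, 2), Pow(j, 2)), -13) = Add(Mul(2, Pow(j, 2)), -13) = Add(-13, Mul(2, Pow(j, 2))))
Mul(Add(-1016, Function('M')(-43, -7)), Add(Function('R')(-54), -2049)) = Mul(Add(-1016, Add(29, Mul(-1, -7))), Add(Add(-13, Mul(2, Pow(-54, 2))), -2049)) = Mul(Add(-1016, Add(29, 7)), Add(Add(-13, Mul(2, 2916)), -2049)) = Mul(Add(-1016, 36), Add(Add(-13, 5832), -2049)) = Mul(-980, Add(5819, -2049)) = Mul(-980, 3770) = -3694600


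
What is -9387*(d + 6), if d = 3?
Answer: -84483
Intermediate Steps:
-9387*(d + 6) = -9387*(3 + 6) = -9387*9 = -84483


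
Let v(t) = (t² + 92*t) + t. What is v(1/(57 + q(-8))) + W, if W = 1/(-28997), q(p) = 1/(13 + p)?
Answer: 3856954159/2371838612 ≈ 1.6261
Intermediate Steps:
v(t) = t² + 93*t
W = -1/28997 ≈ -3.4486e-5
v(1/(57 + q(-8))) + W = (93 + 1/(57 + 1/(13 - 8)))/(57 + 1/(13 - 8)) - 1/28997 = (93 + 1/(57 + 1/5))/(57 + 1/5) - 1/28997 = (93 + 1/(57 + ⅕))/(57 + ⅕) - 1/28997 = (93 + 1/(286/5))/(286/5) - 1/28997 = 5*(93 + 5/286)/286 - 1/28997 = (5/286)*(26603/286) - 1/28997 = 133015/81796 - 1/28997 = 3856954159/2371838612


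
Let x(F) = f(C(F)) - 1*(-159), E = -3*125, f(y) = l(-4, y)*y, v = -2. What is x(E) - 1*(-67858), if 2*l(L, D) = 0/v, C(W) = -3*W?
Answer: 68017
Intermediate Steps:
l(L, D) = 0 (l(L, D) = (0/(-2))/2 = (0*(-½))/2 = (½)*0 = 0)
f(y) = 0 (f(y) = 0*y = 0)
E = -375
x(F) = 159 (x(F) = 0 - 1*(-159) = 0 + 159 = 159)
x(E) - 1*(-67858) = 159 - 1*(-67858) = 159 + 67858 = 68017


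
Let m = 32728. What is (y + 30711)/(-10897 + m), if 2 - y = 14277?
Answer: 16436/21831 ≈ 0.75287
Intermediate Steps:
y = -14275 (y = 2 - 1*14277 = 2 - 14277 = -14275)
(y + 30711)/(-10897 + m) = (-14275 + 30711)/(-10897 + 32728) = 16436/21831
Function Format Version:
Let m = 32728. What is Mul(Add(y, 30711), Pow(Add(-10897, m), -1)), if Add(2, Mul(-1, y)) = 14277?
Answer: Rational(16436, 21831) ≈ 0.75287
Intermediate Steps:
y = -14275 (y = Add(2, Mul(-1, 14277)) = Add(2, -14277) = -14275)
Mul(Add(y, 30711), Pow(Add(-10897, m), -1)) = Mul(Add(-14275, 30711), Pow(Add(-10897, 32728), -1)) = Mul(16436, Pow(21831, -1)) = Mul(16436, Rational(1, 21831)) = Rational(16436, 21831)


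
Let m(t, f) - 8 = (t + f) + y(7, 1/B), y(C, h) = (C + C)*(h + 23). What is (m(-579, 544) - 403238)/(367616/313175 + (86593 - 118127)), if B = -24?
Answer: 1514302280525/118503514008 ≈ 12.779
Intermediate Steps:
y(C, h) = 2*C*(23 + h) (y(C, h) = (2*C)*(23 + h) = 2*C*(23 + h))
m(t, f) = 3953/12 + f + t (m(t, f) = 8 + ((t + f) + 2*7*(23 + 1/(-24))) = 8 + ((f + t) + 2*7*(23 - 1/24)) = 8 + ((f + t) + 2*7*(551/24)) = 8 + ((f + t) + 3857/12) = 8 + (3857/12 + f + t) = 3953/12 + f + t)
(m(-579, 544) - 403238)/(367616/313175 + (86593 - 118127)) = ((3953/12 + 544 - 579) - 403238)/(367616/313175 + (86593 - 118127)) = (3533/12 - 403238)/(367616*(1/313175) - 31534) = -4835323/(12*(367616/313175 - 31534)) = -4835323/(12*(-9875292834/313175)) = -4835323/12*(-313175/9875292834) = 1514302280525/118503514008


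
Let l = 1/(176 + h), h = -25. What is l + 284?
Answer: 42885/151 ≈ 284.01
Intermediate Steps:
l = 1/151 (l = 1/(176 - 25) = 1/151 ≈ 0.0066225)
l + 284 = 1/151 + 284 = 42885/151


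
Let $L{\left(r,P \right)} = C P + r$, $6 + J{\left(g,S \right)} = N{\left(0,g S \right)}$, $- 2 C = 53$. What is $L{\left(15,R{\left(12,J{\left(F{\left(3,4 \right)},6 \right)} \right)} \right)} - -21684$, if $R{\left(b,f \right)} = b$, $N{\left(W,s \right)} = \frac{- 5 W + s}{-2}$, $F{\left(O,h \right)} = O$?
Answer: $21381$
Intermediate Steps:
$C = - \frac{53}{2}$ ($C = \left(- \frac{1}{2}\right) 53 = - \frac{53}{2} \approx -26.5$)
$N{\left(W,s \right)} = - \frac{s}{2} + \frac{5 W}{2}$ ($N{\left(W,s \right)} = \left(s - 5 W\right) \left(- \frac{1}{2}\right) = - \frac{s}{2} + \frac{5 W}{2}$)
$J{\left(g,S \right)} = -6 - \frac{S g}{2}$ ($J{\left(g,S \right)} = -6 + \left(- \frac{g S}{2} + \frac{5}{2} \cdot 0\right) = -6 + \left(- \frac{S g}{2} + 0\right) = -6 - \frac{S g}{2}$)
$L{\left(r,P \right)} = r - \frac{53 P}{2}$ ($L{\left(r,P \right)} = - \frac{53 P}{2} + r = r - \frac{53 P}{2}$)
$L{\left(15,R{\left(12,J{\left(F{\left(3,4 \right)},6 \right)} \right)} \right)} - -21684 = \left(15 - 318\right) - -21684 = \left(15 - 318\right) + 21684 = -303 + 21684 = 21381$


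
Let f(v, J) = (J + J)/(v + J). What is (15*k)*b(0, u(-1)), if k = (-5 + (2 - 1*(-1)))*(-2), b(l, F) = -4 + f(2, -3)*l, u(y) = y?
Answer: -240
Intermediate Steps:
f(v, J) = 2*J/(J + v) (f(v, J) = (2*J)/(J + v) = 2*J/(J + v))
b(l, F) = -4 + 6*l (b(l, F) = -4 + (2*(-3)/(-3 + 2))*l = -4 + (2*(-3)/(-1))*l = -4 + (2*(-3)*(-1))*l = -4 + 6*l)
k = 4 (k = (-5 + (2 + 1))*(-2) = (-5 + 3)*(-2) = -2*(-2) = 4)
(15*k)*b(0, u(-1)) = (15*4)*(-4 + 6*0) = 60*(-4 + 0) = 60*(-4) = -240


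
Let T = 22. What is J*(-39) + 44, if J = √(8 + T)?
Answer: 44 - 39*√30 ≈ -169.61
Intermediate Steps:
J = √30 (J = √(8 + 22) = √30 ≈ 5.4772)
J*(-39) + 44 = √30*(-39) + 44 = -39*√30 + 44 = 44 - 39*√30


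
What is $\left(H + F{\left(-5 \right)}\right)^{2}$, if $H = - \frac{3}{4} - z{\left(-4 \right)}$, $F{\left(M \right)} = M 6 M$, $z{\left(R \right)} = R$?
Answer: $\frac{375769}{16} \approx 23486.0$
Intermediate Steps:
$F{\left(M \right)} = 6 M^{2}$ ($F{\left(M \right)} = 6 M M = 6 M^{2}$)
$H = \frac{13}{4}$ ($H = - \frac{3}{4} - -4 = \left(-3\right) \frac{1}{4} + 4 = - \frac{3}{4} + 4 = \frac{13}{4} \approx 3.25$)
$\left(H + F{\left(-5 \right)}\right)^{2} = \left(\frac{13}{4} + 6 \left(-5\right)^{2}\right)^{2} = \left(\frac{13}{4} + 6 \cdot 25\right)^{2} = \left(\frac{13}{4} + 150\right)^{2} = \left(\frac{613}{4}\right)^{2} = \frac{375769}{16}$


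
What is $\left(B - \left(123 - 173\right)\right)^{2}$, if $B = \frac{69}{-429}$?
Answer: $\frac{50794129}{20449} \approx 2483.9$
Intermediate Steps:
$B = - \frac{23}{143}$ ($B = 69 \left(- \frac{1}{429}\right) = - \frac{23}{143} \approx -0.16084$)
$\left(B - \left(123 - 173\right)\right)^{2} = \left(- \frac{23}{143} - \left(123 - 173\right)\right)^{2} = \left(- \frac{23}{143} - -50\right)^{2} = \left(- \frac{23}{143} + 50\right)^{2} = \left(\frac{7127}{143}\right)^{2} = \frac{50794129}{20449}$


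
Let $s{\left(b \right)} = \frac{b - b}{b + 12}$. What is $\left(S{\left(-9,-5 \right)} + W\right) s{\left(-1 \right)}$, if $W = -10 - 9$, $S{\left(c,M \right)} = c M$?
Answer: $0$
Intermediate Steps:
$S{\left(c,M \right)} = M c$
$s{\left(b \right)} = 0$ ($s{\left(b \right)} = \frac{0}{12 + b} = 0$)
$W = -19$ ($W = -10 - 9 = -19$)
$\left(S{\left(-9,-5 \right)} + W\right) s{\left(-1 \right)} = \left(\left(-5\right) \left(-9\right) - 19\right) 0 = \left(45 - 19\right) 0 = 26 \cdot 0 = 0$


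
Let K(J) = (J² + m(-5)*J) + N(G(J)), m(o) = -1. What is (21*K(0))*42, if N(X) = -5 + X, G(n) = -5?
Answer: -8820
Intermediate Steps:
K(J) = -10 + J² - J (K(J) = (J² - J) + (-5 - 5) = (J² - J) - 10 = -10 + J² - J)
(21*K(0))*42 = (21*(-10 + 0² - 1*0))*42 = (21*(-10 + 0 + 0))*42 = (21*(-10))*42 = -210*42 = -8820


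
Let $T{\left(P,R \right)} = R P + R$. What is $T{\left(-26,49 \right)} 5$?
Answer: $-6125$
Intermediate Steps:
$T{\left(P,R \right)} = R + P R$ ($T{\left(P,R \right)} = P R + R = R + P R$)
$T{\left(-26,49 \right)} 5 = 49 \left(1 - 26\right) 5 = 49 \left(-25\right) 5 = \left(-1225\right) 5 = -6125$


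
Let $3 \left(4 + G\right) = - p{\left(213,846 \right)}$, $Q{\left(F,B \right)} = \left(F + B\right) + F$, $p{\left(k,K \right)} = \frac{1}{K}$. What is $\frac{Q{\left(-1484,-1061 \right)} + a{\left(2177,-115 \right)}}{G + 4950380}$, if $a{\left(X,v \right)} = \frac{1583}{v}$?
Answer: $- \frac{1179961884}{1444866243005} \approx -0.00081666$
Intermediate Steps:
$Q{\left(F,B \right)} = B + 2 F$ ($Q{\left(F,B \right)} = \left(B + F\right) + F = B + 2 F$)
$G = - \frac{10153}{2538}$ ($G = -4 + \frac{\left(-1\right) \frac{1}{846}}{3} = -4 + \frac{1}{3} \left(- \frac{1}{846}\right) = -4 - \frac{1}{2538} = - \frac{10153}{2538} \approx -4.0004$)
$\frac{Q{\left(-1484,-1061 \right)} + a{\left(2177,-115 \right)}}{G + 4950380} = \frac{\left(-1061 + 2 \left(-1484\right)\right) + \frac{1583}{-115}}{- \frac{10153}{2538} + 4950380} = \frac{\left(-1061 - 2968\right) + 1583 \left(- \frac{1}{115}\right)}{\frac{12564054287}{2538}} = \left(-4029 - \frac{1583}{115}\right) \frac{2538}{12564054287} = \left(- \frac{464918}{115}\right) \frac{2538}{12564054287} = - \frac{1179961884}{1444866243005}$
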